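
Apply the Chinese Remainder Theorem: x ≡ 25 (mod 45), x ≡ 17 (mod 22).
655

Using Chinese Remainder Theorem:
M = 45 × 22 = 990
M1 = 22, M2 = 45
y1 = 22^(-1) mod 45 = 43
y2 = 45^(-1) mod 22 = 1
x = (25×22×43 + 17×45×1) mod 990 = 655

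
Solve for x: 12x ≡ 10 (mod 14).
x ≡ 2 (mod 7)

gcd(12, 14) = 2, which divides 10, so solutions exist.
Divide through by 2: 6x ≡ 5 (mod 7).
Find 6^(-1) mod 7 by the extended Euclidean algorithm:
7 = 1 × 6 + 1  ⟹  1 = (1)·7 + (-1)·6
So (-1)·6 ≡ 1 (mod 7), i.e. 6^(-1) ≡ -1 ≡ 6 (mod 7).
x ≡ 6 × 5 = 30 ≡ 2 (mod 7).
Check: 12 × 2 = 24 ≡ 10 (mod 14).
x ≡ 2 (mod 7), giving 2 solutions mod 14.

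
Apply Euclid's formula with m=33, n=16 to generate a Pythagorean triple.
(833, 1056, 1345)

Euclid's formula: a = m² - n², b = 2mn, c = m² + n²
m = 33, n = 16
a = 33² - 16² = 1089 - 256 = 833
b = 2 × 33 × 16 = 1056
c = 33² + 16² = 1089 + 256 = 1345
Verification: 833² + 1056² = 693889 + 1115136 = 1809025 = 1345² ✓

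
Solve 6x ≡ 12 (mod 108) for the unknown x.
x ≡ 2 (mod 18)

gcd(6, 108) = 6, which divides 12, so solutions exist.
Divide through by 6: x ≡ 2 (mod 18).
The coefficient of x is now 1, so x ≡ 2 (mod 18).
Check: 6 × 2 = 12 ≡ 12 (mod 108).
x ≡ 2 (mod 18), giving 6 solutions mod 108.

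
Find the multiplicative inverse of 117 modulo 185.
68

gcd(117, 185) = 1, so the inverse exists.
Extended Euclidean algorithm on (185, 117):
185 = 1 × 117 + 68  ⟹  68 = (1)·185 + (-1)·117
117 = 1 × 68 + 49  ⟹  49 = (-1)·185 + (2)·117
68 = 1 × 49 + 19  ⟹  19 = (2)·185 + (-3)·117
49 = 2 × 19 + 11  ⟹  11 = (-5)·185 + (8)·117
19 = 1 × 11 + 8  ⟹  8 = (7)·185 + (-11)·117
11 = 1 × 8 + 3  ⟹  3 = (-12)·185 + (19)·117
8 = 2 × 3 + 2  ⟹  2 = (31)·185 + (-49)·117
3 = 1 × 2 + 1  ⟹  1 = (-43)·185 + (68)·117
So (68)·117 ≡ 1 (mod 185), i.e. 117^(-1) ≡ 68 (mod 185).
Check: 117 × 68 = 7956 ≡ 1 (mod 185)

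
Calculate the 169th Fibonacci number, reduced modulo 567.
370

Matrix identity: Q^n = [[F_(n+1), F_n], [F_n, F_(n-1)]] with Q = [[1,1],[1,0]].
n = 169 = 10101001₂. Square-and-multiply, entries mod 567:
Q^1 = [[1,1],[1,0]]
Q^2 = (Q^1)² = [[2,1],[1,1]]
Q^5 = (Q^2)²·Q = [[8,5],[5,3]]
Q^10 = (Q^5)² = [[89,55],[55,34]]
Q^21 = (Q^10)²·Q = [[134,173],[173,528]]
Q^42 = (Q^21)² = [[257,559],[559,265]]
Q^84 = (Q^42)² = [[341,360],[360,548]]
Q^169 = (Q^84)²·Q = [[55,370],[370,252]]
F_169 mod 567 = Q^169[0][1] = 370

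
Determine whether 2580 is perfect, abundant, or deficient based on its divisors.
abundant

Proper divisors of 2580: sum = 1 + 2 + 3 + 4 + 5 + 6 + 10 + 12 + ... + 516 + 645 + 860 + 1290 (23 divisors) = 4812
Since 4812 > 2580, 2580 is abundant.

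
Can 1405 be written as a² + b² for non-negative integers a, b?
6² + 37² (a=6, b=37)

Factorization: 1405 = 5 × 281
By Fermat: n is sum of two squares iff every prime p ≡ 3 (mod 4) appears to even power.
All primes ≡ 3 (mod 4) appear to even power.
Search a = 0, 1, 2, … for 1405 - a² a perfect square: first hit at a = 6: 1405 - 36 = 1369 = 37².
1405 = 6² + 37² = 36 + 1369 ✓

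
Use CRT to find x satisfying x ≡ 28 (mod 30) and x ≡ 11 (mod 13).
388

Using Chinese Remainder Theorem:
M = 30 × 13 = 390
M1 = 13, M2 = 30
y1 = 13^(-1) mod 30 = 7
y2 = 30^(-1) mod 13 = 10
x = (28×13×7 + 11×30×10) mod 390 = 388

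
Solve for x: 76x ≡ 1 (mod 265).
136

gcd(76, 265) = 1, so the inverse exists.
Extended Euclidean algorithm on (265, 76):
265 = 3 × 76 + 37  ⟹  37 = (1)·265 + (-3)·76
76 = 2 × 37 + 2  ⟹  2 = (-2)·265 + (7)·76
37 = 18 × 2 + 1  ⟹  1 = (37)·265 + (-129)·76
So (-129)·76 ≡ 1 (mod 265), i.e. 76^(-1) ≡ -129 ≡ 136 (mod 265).
Check: 76 × 136 = 10336 ≡ 1 (mod 265)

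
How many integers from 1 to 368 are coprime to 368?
176

368 = 2^4 × 23
φ(n) = n × ∏(1 - 1/p) for each prime p dividing n
φ(368) = 368 × (1 - 1/2) × (1 - 1/23) = 176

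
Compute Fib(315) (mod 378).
236

Matrix identity: Q^n = [[F_(n+1), F_n], [F_n, F_(n-1)]] with Q = [[1,1],[1,0]].
n = 315 = 100111011₂. Square-and-multiply, entries mod 378:
Q^1 = [[1,1],[1,0]]
Q^2 = (Q^1)² = [[2,1],[1,1]]
Q^4 = (Q^2)² = [[5,3],[3,2]]
Q^9 = (Q^4)²·Q = [[55,34],[34,21]]
Q^19 = (Q^9)²·Q = [[339,23],[23,316]]
Q^39 = (Q^19)²·Q = [[105,160],[160,323]]
Q^78 = (Q^39)² = [[337,62],[62,275]]
Q^157 = (Q^78)²·Q = [[377,233],[233,144]]
Q^315 = (Q^157)²·Q = [[291,236],[236,55]]
F_315 mod 378 = Q^315[0][1] = 236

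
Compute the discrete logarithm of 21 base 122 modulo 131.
12

Baby-step giant-step with step n = ⌈√131⌉ = 12.
Baby steps 122^j mod 131 (j:value) for j=0..11: 0:1, 1:122, 2:81, 3:57, 4:11, 5:32, 6:105, 7:103, 8:121, 9:90, 10:107, 11:85.
Giant-step multiplier: 122^(-12) ≡ 122^(130-12) = 122^118 ≡ 25 (mod 131).
Giant steps γ_i = 21·25^i mod 131: γ_0=21, γ_1=1 (in table at j=0).
x = i·n + j = 1·12 + 0 = 12.
Check: 122^12 ≡ 21 (mod 131).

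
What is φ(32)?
16

32 = 2^5
φ(n) = n × ∏(1 - 1/p) for each prime p dividing n
φ(32) = 32 × (1 - 1/2) = 16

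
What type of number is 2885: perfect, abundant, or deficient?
deficient

Proper divisors of 2885: sum = 1 + 5 + 577 = 583
Since 583 < 2885, 2885 is deficient.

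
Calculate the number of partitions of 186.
1171432692373

p(n) counts ways to write n as a sum of positive integers (order ignored).
Euler's pentagonal recurrence: p(k) = p(k-1) + p(k-2) - p(k-5) - p(k-7) + p(k-12) + p(k-15) - ... (offsets j(3j∓1)/2, signs ++--, p(0)=1, p(<0)=0).
DP table for k = 0..185: p(0)=1, p(1)=1, p(2)=2, p(3)=3, p(4)=5, p(5)=7, p(6)=11, p(7)=15, p(8)=22, p(9)=30, p(10)=42, p(11)=56, p(12)=77, p(13)=101, p(14)=135, p(15)=176, p(16)=231, p(17)=297, p(18)=385, p(19)=490, p(20)=627, p(21)=792, p(22)=1002, p(23)=1255, p(24)=1575, p(25)=1958, p(26)=2436, p(27)=3010, p(28)=3718, p(29)=4565, p(30)=5604, p(31)=6842, p(32)=8349, p(33)=10143, p(34)=12310, p(35)=14883, p(36)=17977, p(37)=21637, p(38)=26015, p(39)=31185, p(40)=37338, p(41)=44583, p(42)=53174, p(43)=63261, p(44)=75175, p(45)=89134, p(46)=105558, p(47)=124754, p(48)=147273, p(49)=173525, p(50)=204226, p(51)=239943, p(52)=281589, p(53)=329931, p(54)=386155, p(55)=451276, p(56)=526823, p(57)=614154, p(58)=715220, p(59)=831820, p(60)=966467, p(61)=1121505, p(62)=1300156, p(63)=1505499, p(64)=1741630, p(65)=2012558, p(66)=2323520, p(67)=2679689, p(68)=3087735, p(69)=3554345, p(70)=4087968, p(71)=4697205, p(72)=5392783, p(73)=6185689, p(74)=7089500, p(75)=8118264, p(76)=9289091, p(77)=10619863, p(78)=12132164, p(79)=13848650, p(80)=15796476, p(81)=18004327, p(82)=20506255, p(83)=23338469, p(84)=26543660, p(85)=30167357, p(86)=34262962, p(87)=38887673, p(88)=44108109, p(89)=49995925, p(90)=56634173, p(91)=64112359, p(92)=72533807, p(93)=82010177, p(94)=92669720, p(95)=104651419, p(96)=118114304, p(97)=133230930, p(98)=150198136, p(99)=169229875, p(100)=190569292, p(101)=214481126, p(102)=241265379, p(103)=271248950, p(104)=304801365, p(105)=342325709, p(106)=384276336, p(107)=431149389, p(108)=483502844, p(109)=541946240, p(110)=607163746, p(111)=679903203, p(112)=761002156, p(113)=851376628, p(114)=952050665, p(115)=1064144451, p(116)=1188908248, p(117)=1327710076, p(118)=1482074143, p(119)=1653668665, p(120)=1844349560, p(121)=2056148051, p(122)=2291320912, p(123)=2552338241, p(124)=2841940500, p(125)=3163127352, p(126)=3519222692, p(127)=3913864295, p(128)=4351078600, p(129)=4835271870, p(130)=5371315400, p(131)=5964539504, p(132)=6620830889, p(133)=7346629512, p(134)=8149040695, p(135)=9035836076, p(136)=10015581680, p(137)=11097645016, p(138)=12292341831, p(139)=13610949895, p(140)=15065878135, p(141)=16670689208, p(142)=18440293320, p(143)=20390982757, p(144)=22540654445, p(145)=24908858009, p(146)=27517052599, p(147)=30388671978, p(148)=33549419497, p(149)=37027355200, p(150)=40853235313, p(151)=45060624582, p(152)=49686288421, p(153)=54770336324, p(154)=60356673280, p(155)=66493182097, p(156)=73232243759, p(157)=80630964769, p(158)=88751778802, p(159)=97662728555, p(160)=107438159466, p(161)=118159068427, p(162)=129913904637, p(163)=142798995930, p(164)=156919475295, p(165)=172389800255, p(166)=189334822579, p(167)=207890420102, p(168)=228204732751, p(169)=250438925115, p(170)=274768617130, p(171)=301384802048, p(172)=330495499613, p(173)=362326859895, p(174)=397125074750, p(175)=435157697830, p(176)=476715857290, p(177)=522115831195, p(178)=571701605655, p(179)=625846753120, p(180)=684957390936, p(181)=749474411781, p(182)=819876908323, p(183)=896684817527, p(184)=980462880430, p(185)=1071823774337.
Final step: p(186) = p(185) + p(184) - p(181) - p(179) + p(174) + p(171) - p(164) - p(160) + p(151) + p(146) - p(135) - p(129) + p(116) + p(109) - p(94) - p(86) + p(69) + p(60) - p(41) - p(31) + p(10)
= 1071823774337 + 980462880430 - 749474411781 - 625846753120 + 397125074750 + 301384802048 - 156919475295 - 107438159466 + 45060624582 + 27517052599 - 9035836076 - 4835271870 + 1188908248 + 541946240 - 92669720 - 34262962 + 3554345 + 966467 - 44583 - 6842 + 42
= 1171432692373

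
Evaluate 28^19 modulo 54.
28

Repeated squaring. Binary of 19 = 10011.
28^1 ≡ 28 (mod 54); 28^2 ≡ 28 (mod 54); 28^4 ≡ 28 (mod 54); 28^8 ≡ 28 (mod 54); 28^16 ≡ 28 (mod 54)
28^19 = 28^1 × 28^2 × 28^16 ≡ 28 (mod 54)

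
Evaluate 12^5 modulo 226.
6

Repeated squaring. Binary of 5 = 101.
12^1 ≡ 12 (mod 226); 12^2 ≡ 144 (mod 226); 12^4 ≡ 170 (mod 226)
12^5 = 12^1 × 12^4 ≡ 6 (mod 226)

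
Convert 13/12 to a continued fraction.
[1; 12]

Euclidean algorithm steps:
13 = 1 × 12 + 1
12 = 12 × 1 + 0
Continued fraction: [1; 12]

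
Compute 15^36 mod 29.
23

Repeated squaring. Binary of 36 = 100100.
15^1 ≡ 15 (mod 29); 15^2 ≡ 22 (mod 29); 15^4 ≡ 20 (mod 29); 15^8 ≡ 23 (mod 29); 15^16 ≡ 7 (mod 29); 15^32 ≡ 20 (mod 29)
15^36 = 15^4 × 15^32 ≡ 23 (mod 29)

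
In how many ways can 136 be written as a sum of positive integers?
10015581680

p(n) counts ways to write n as a sum of positive integers (order ignored).
Euler's pentagonal recurrence: p(k) = p(k-1) + p(k-2) - p(k-5) - p(k-7) + p(k-12) + p(k-15) - ... (offsets j(3j∓1)/2, signs ++--, p(0)=1, p(<0)=0).
DP table for k = 0..135: p(0)=1, p(1)=1, p(2)=2, p(3)=3, p(4)=5, p(5)=7, p(6)=11, p(7)=15, p(8)=22, p(9)=30, p(10)=42, p(11)=56, p(12)=77, p(13)=101, p(14)=135, p(15)=176, p(16)=231, p(17)=297, p(18)=385, p(19)=490, p(20)=627, p(21)=792, p(22)=1002, p(23)=1255, p(24)=1575, p(25)=1958, p(26)=2436, p(27)=3010, p(28)=3718, p(29)=4565, p(30)=5604, p(31)=6842, p(32)=8349, p(33)=10143, p(34)=12310, p(35)=14883, p(36)=17977, p(37)=21637, p(38)=26015, p(39)=31185, p(40)=37338, p(41)=44583, p(42)=53174, p(43)=63261, p(44)=75175, p(45)=89134, p(46)=105558, p(47)=124754, p(48)=147273, p(49)=173525, p(50)=204226, p(51)=239943, p(52)=281589, p(53)=329931, p(54)=386155, p(55)=451276, p(56)=526823, p(57)=614154, p(58)=715220, p(59)=831820, p(60)=966467, p(61)=1121505, p(62)=1300156, p(63)=1505499, p(64)=1741630, p(65)=2012558, p(66)=2323520, p(67)=2679689, p(68)=3087735, p(69)=3554345, p(70)=4087968, p(71)=4697205, p(72)=5392783, p(73)=6185689, p(74)=7089500, p(75)=8118264, p(76)=9289091, p(77)=10619863, p(78)=12132164, p(79)=13848650, p(80)=15796476, p(81)=18004327, p(82)=20506255, p(83)=23338469, p(84)=26543660, p(85)=30167357, p(86)=34262962, p(87)=38887673, p(88)=44108109, p(89)=49995925, p(90)=56634173, p(91)=64112359, p(92)=72533807, p(93)=82010177, p(94)=92669720, p(95)=104651419, p(96)=118114304, p(97)=133230930, p(98)=150198136, p(99)=169229875, p(100)=190569292, p(101)=214481126, p(102)=241265379, p(103)=271248950, p(104)=304801365, p(105)=342325709, p(106)=384276336, p(107)=431149389, p(108)=483502844, p(109)=541946240, p(110)=607163746, p(111)=679903203, p(112)=761002156, p(113)=851376628, p(114)=952050665, p(115)=1064144451, p(116)=1188908248, p(117)=1327710076, p(118)=1482074143, p(119)=1653668665, p(120)=1844349560, p(121)=2056148051, p(122)=2291320912, p(123)=2552338241, p(124)=2841940500, p(125)=3163127352, p(126)=3519222692, p(127)=3913864295, p(128)=4351078600, p(129)=4835271870, p(130)=5371315400, p(131)=5964539504, p(132)=6620830889, p(133)=7346629512, p(134)=8149040695, p(135)=9035836076.
Final step: p(136) = p(135) + p(134) - p(131) - p(129) + p(124) + p(121) - p(114) - p(110) + p(101) + p(96) - p(85) - p(79) + p(66) + p(59) - p(44) - p(36) + p(19) + p(10)
= 9035836076 + 8149040695 - 5964539504 - 4835271870 + 2841940500 + 2056148051 - 952050665 - 607163746 + 214481126 + 118114304 - 30167357 - 13848650 + 2323520 + 831820 - 75175 - 17977 + 490 + 42
= 10015581680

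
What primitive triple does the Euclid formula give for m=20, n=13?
(231, 520, 569)

Euclid's formula: a = m² - n², b = 2mn, c = m² + n²
m = 20, n = 13
a = 20² - 13² = 400 - 169 = 231
b = 2 × 20 × 13 = 520
c = 20² + 13² = 400 + 169 = 569
Verification: 231² + 520² = 53361 + 270400 = 323761 = 569² ✓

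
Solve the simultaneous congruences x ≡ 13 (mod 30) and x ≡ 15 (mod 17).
253

Using Chinese Remainder Theorem:
M = 30 × 17 = 510
M1 = 17, M2 = 30
y1 = 17^(-1) mod 30 = 23
y2 = 30^(-1) mod 17 = 4
x = (13×17×23 + 15×30×4) mod 510 = 253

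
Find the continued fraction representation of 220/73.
[3; 73]

Euclidean algorithm steps:
220 = 3 × 73 + 1
73 = 73 × 1 + 0
Continued fraction: [3; 73]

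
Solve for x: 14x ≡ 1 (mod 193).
69

gcd(14, 193) = 1, so the inverse exists.
Extended Euclidean algorithm on (193, 14):
193 = 13 × 14 + 11  ⟹  11 = (1)·193 + (-13)·14
14 = 1 × 11 + 3  ⟹  3 = (-1)·193 + (14)·14
11 = 3 × 3 + 2  ⟹  2 = (4)·193 + (-55)·14
3 = 1 × 2 + 1  ⟹  1 = (-5)·193 + (69)·14
So (69)·14 ≡ 1 (mod 193), i.e. 14^(-1) ≡ 69 (mod 193).
Check: 14 × 69 = 966 ≡ 1 (mod 193)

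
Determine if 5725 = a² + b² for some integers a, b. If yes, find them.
10² + 75² (a=10, b=75)

Factorization: 5725 = 5^2 × 229
By Fermat: n is sum of two squares iff every prime p ≡ 3 (mod 4) appears to even power.
All primes ≡ 3 (mod 4) appear to even power.
Search a = 0, 1, 2, … for 5725 - a² a perfect square: first hit at a = 10: 5725 - 100 = 5625 = 75².
5725 = 10² + 75² = 100 + 5625 ✓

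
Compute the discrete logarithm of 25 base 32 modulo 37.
2

Baby-step giant-step with step n = ⌈√37⌉ = 7.
Baby steps 32^j mod 37 (j:value) for j=0..6: 0:1, 1:32, 2:25, 3:23, 4:33, 5:20, 6:11.
h = 25 is already in the table at j=2, so x = 2.
Check: 32^2 ≡ 25 (mod 37).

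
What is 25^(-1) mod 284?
125

gcd(25, 284) = 1, so the inverse exists.
Extended Euclidean algorithm on (284, 25):
284 = 11 × 25 + 9  ⟹  9 = (1)·284 + (-11)·25
25 = 2 × 9 + 7  ⟹  7 = (-2)·284 + (23)·25
9 = 1 × 7 + 2  ⟹  2 = (3)·284 + (-34)·25
7 = 3 × 2 + 1  ⟹  1 = (-11)·284 + (125)·25
So (125)·25 ≡ 1 (mod 284), i.e. 25^(-1) ≡ 125 (mod 284).
Check: 25 × 125 = 3125 ≡ 1 (mod 284)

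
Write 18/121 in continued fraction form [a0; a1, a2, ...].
[0; 6, 1, 2, 1, 1, 2]

Euclidean algorithm steps:
18 = 0 × 121 + 18
121 = 6 × 18 + 13
18 = 1 × 13 + 5
13 = 2 × 5 + 3
5 = 1 × 3 + 2
3 = 1 × 2 + 1
2 = 2 × 1 + 0
Continued fraction: [0; 6, 1, 2, 1, 1, 2]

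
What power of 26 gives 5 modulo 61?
2

Baby-step giant-step with step n = ⌈√61⌉ = 8.
Baby steps 26^j mod 61 (j:value) for j=0..7: 0:1, 1:26, 2:5, 3:8, 4:25, 5:40, 6:3, 7:17.
h = 5 is already in the table at j=2, so x = 2.
Check: 26^2 ≡ 5 (mod 61).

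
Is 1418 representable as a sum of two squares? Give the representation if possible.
7² + 37² (a=7, b=37)

Factorization: 1418 = 2 × 709
By Fermat: n is sum of two squares iff every prime p ≡ 3 (mod 4) appears to even power.
All primes ≡ 3 (mod 4) appear to even power.
Search a = 0, 1, 2, … for 1418 - a² a perfect square: first hit at a = 7: 1418 - 49 = 1369 = 37².
1418 = 7² + 37² = 49 + 1369 ✓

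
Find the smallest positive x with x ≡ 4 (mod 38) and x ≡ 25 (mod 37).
802

Using Chinese Remainder Theorem:
M = 38 × 37 = 1406
M1 = 37, M2 = 38
y1 = 37^(-1) mod 38 = 37
y2 = 38^(-1) mod 37 = 1
x = (4×37×37 + 25×38×1) mod 1406 = 802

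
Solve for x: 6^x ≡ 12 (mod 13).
6

Baby-step giant-step with step n = ⌈√13⌉ = 4.
Baby steps 6^j mod 13 (j:value) for j=0..3: 0:1, 1:6, 2:10, 3:8.
Giant-step multiplier: 6^(-4) ≡ 6^(12-4) = 6^8 ≡ 3 (mod 13).
Giant steps γ_i = 12·3^i mod 13: γ_0=12, γ_1=10 (in table at j=2).
x = i·n + j = 1·4 + 2 = 6.
Check: 6^6 ≡ 12 (mod 13).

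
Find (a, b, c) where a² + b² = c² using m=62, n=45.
(1819, 5580, 5869)

Euclid's formula: a = m² - n², b = 2mn, c = m² + n²
m = 62, n = 45
a = 62² - 45² = 3844 - 2025 = 1819
b = 2 × 62 × 45 = 5580
c = 62² + 45² = 3844 + 2025 = 5869
Verification: 1819² + 5580² = 3308761 + 31136400 = 34445161 = 5869² ✓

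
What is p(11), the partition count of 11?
56

p(n) counts ways to write n as a sum of positive integers (order ignored).
Euler's pentagonal recurrence: p(k) = p(k-1) + p(k-2) - p(k-5) - p(k-7) + p(k-12) + p(k-15) - ... (offsets j(3j∓1)/2, signs ++--, p(0)=1, p(<0)=0).
DP table for k = 0..10: p(0)=1, p(1)=1, p(2)=2, p(3)=3, p(4)=5, p(5)=7, p(6)=11, p(7)=15, p(8)=22, p(9)=30, p(10)=42.
Final step: p(11) = p(10) + p(9) - p(6) - p(4)
= 42 + 30 - 11 - 5
= 56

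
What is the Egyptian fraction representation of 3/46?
1/16 + 1/368

Greedy algorithm:
3/46: ceiling(46/3) = 16, use 1/16
1/368: ceiling(368/1) = 368, use 1/368
Result: 3/46 = 1/16 + 1/368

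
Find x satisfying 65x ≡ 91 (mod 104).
x ≡ 3 (mod 8)

gcd(65, 104) = 13, which divides 91, so solutions exist.
Divide through by 13: 5x ≡ 7 (mod 8).
Find 5^(-1) mod 8 by the extended Euclidean algorithm:
8 = 1 × 5 + 3  ⟹  3 = (1)·8 + (-1)·5
5 = 1 × 3 + 2  ⟹  2 = (-1)·8 + (2)·5
3 = 1 × 2 + 1  ⟹  1 = (2)·8 + (-3)·5
So (-3)·5 ≡ 1 (mod 8), i.e. 5^(-1) ≡ -3 ≡ 5 (mod 8).
x ≡ 5 × 7 = 35 ≡ 3 (mod 8).
Check: 65 × 3 = 195 ≡ 91 (mod 104).
x ≡ 3 (mod 8), giving 13 solutions mod 104.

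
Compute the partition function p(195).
2580840212973

p(n) counts ways to write n as a sum of positive integers (order ignored).
Euler's pentagonal recurrence: p(k) = p(k-1) + p(k-2) - p(k-5) - p(k-7) + p(k-12) + p(k-15) - ... (offsets j(3j∓1)/2, signs ++--, p(0)=1, p(<0)=0).
DP table for k = 0..194: p(0)=1, p(1)=1, p(2)=2, p(3)=3, p(4)=5, p(5)=7, p(6)=11, p(7)=15, p(8)=22, p(9)=30, p(10)=42, p(11)=56, p(12)=77, p(13)=101, p(14)=135, p(15)=176, p(16)=231, p(17)=297, p(18)=385, p(19)=490, p(20)=627, p(21)=792, p(22)=1002, p(23)=1255, p(24)=1575, p(25)=1958, p(26)=2436, p(27)=3010, p(28)=3718, p(29)=4565, p(30)=5604, p(31)=6842, p(32)=8349, p(33)=10143, p(34)=12310, p(35)=14883, p(36)=17977, p(37)=21637, p(38)=26015, p(39)=31185, p(40)=37338, p(41)=44583, p(42)=53174, p(43)=63261, p(44)=75175, p(45)=89134, p(46)=105558, p(47)=124754, p(48)=147273, p(49)=173525, p(50)=204226, p(51)=239943, p(52)=281589, p(53)=329931, p(54)=386155, p(55)=451276, p(56)=526823, p(57)=614154, p(58)=715220, p(59)=831820, p(60)=966467, p(61)=1121505, p(62)=1300156, p(63)=1505499, p(64)=1741630, p(65)=2012558, p(66)=2323520, p(67)=2679689, p(68)=3087735, p(69)=3554345, p(70)=4087968, p(71)=4697205, p(72)=5392783, p(73)=6185689, p(74)=7089500, p(75)=8118264, p(76)=9289091, p(77)=10619863, p(78)=12132164, p(79)=13848650, p(80)=15796476, p(81)=18004327, p(82)=20506255, p(83)=23338469, p(84)=26543660, p(85)=30167357, p(86)=34262962, p(87)=38887673, p(88)=44108109, p(89)=49995925, p(90)=56634173, p(91)=64112359, p(92)=72533807, p(93)=82010177, p(94)=92669720, p(95)=104651419, p(96)=118114304, p(97)=133230930, p(98)=150198136, p(99)=169229875, p(100)=190569292, p(101)=214481126, p(102)=241265379, p(103)=271248950, p(104)=304801365, p(105)=342325709, p(106)=384276336, p(107)=431149389, p(108)=483502844, p(109)=541946240, p(110)=607163746, p(111)=679903203, p(112)=761002156, p(113)=851376628, p(114)=952050665, p(115)=1064144451, p(116)=1188908248, p(117)=1327710076, p(118)=1482074143, p(119)=1653668665, p(120)=1844349560, p(121)=2056148051, p(122)=2291320912, p(123)=2552338241, p(124)=2841940500, p(125)=3163127352, p(126)=3519222692, p(127)=3913864295, p(128)=4351078600, p(129)=4835271870, p(130)=5371315400, p(131)=5964539504, p(132)=6620830889, p(133)=7346629512, p(134)=8149040695, p(135)=9035836076, p(136)=10015581680, p(137)=11097645016, p(138)=12292341831, p(139)=13610949895, p(140)=15065878135, p(141)=16670689208, p(142)=18440293320, p(143)=20390982757, p(144)=22540654445, p(145)=24908858009, p(146)=27517052599, p(147)=30388671978, p(148)=33549419497, p(149)=37027355200, p(150)=40853235313, p(151)=45060624582, p(152)=49686288421, p(153)=54770336324, p(154)=60356673280, p(155)=66493182097, p(156)=73232243759, p(157)=80630964769, p(158)=88751778802, p(159)=97662728555, p(160)=107438159466, p(161)=118159068427, p(162)=129913904637, p(163)=142798995930, p(164)=156919475295, p(165)=172389800255, p(166)=189334822579, p(167)=207890420102, p(168)=228204732751, p(169)=250438925115, p(170)=274768617130, p(171)=301384802048, p(172)=330495499613, p(173)=362326859895, p(174)=397125074750, p(175)=435157697830, p(176)=476715857290, p(177)=522115831195, p(178)=571701605655, p(179)=625846753120, p(180)=684957390936, p(181)=749474411781, p(182)=819876908323, p(183)=896684817527, p(184)=980462880430, p(185)=1071823774337, p(186)=1171432692373, p(187)=1280011042268, p(188)=1398341745571, p(189)=1527273599625, p(190)=1667727404093, p(191)=1820701100652, p(192)=1987276856363, p(193)=2168627105469, p(194)=2366022741845.
Final step: p(195) = p(194) + p(193) - p(190) - p(188) + p(183) + p(180) - p(173) - p(169) + p(160) + p(155) - p(144) - p(138) + p(125) + p(118) - p(103) - p(95) + p(78) + p(69) - p(50) - p(40) + p(19) + p(8)
= 2366022741845 + 2168627105469 - 1667727404093 - 1398341745571 + 896684817527 + 684957390936 - 362326859895 - 250438925115 + 107438159466 + 66493182097 - 22540654445 - 12292341831 + 3163127352 + 1482074143 - 271248950 - 104651419 + 12132164 + 3554345 - 204226 - 37338 + 490 + 22
= 2580840212973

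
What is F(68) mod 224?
45

Matrix identity: Q^n = [[F_(n+1), F_n], [F_n, F_(n-1)]] with Q = [[1,1],[1,0]].
n = 68 = 1000100₂. Square-and-multiply, entries mod 224:
Q^1 = [[1,1],[1,0]]
Q^2 = (Q^1)² = [[2,1],[1,1]]
Q^4 = (Q^2)² = [[5,3],[3,2]]
Q^8 = (Q^4)² = [[34,21],[21,13]]
Q^17 = (Q^8)²·Q = [[120,29],[29,91]]
Q^34 = (Q^17)² = [[9,71],[71,162]]
Q^68 = (Q^34)² = [[194,45],[45,149]]
F_68 mod 224 = Q^68[0][1] = 45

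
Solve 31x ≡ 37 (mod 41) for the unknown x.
x ≡ 25 (mod 41)

gcd(31, 41) = 1, which divides 37, so solutions exist.
Find 31^(-1) mod 41 by the extended Euclidean algorithm:
41 = 1 × 31 + 10  ⟹  10 = (1)·41 + (-1)·31
31 = 3 × 10 + 1  ⟹  1 = (-3)·41 + (4)·31
So (4)·31 ≡ 1 (mod 41), i.e. 31^(-1) ≡ 4 (mod 41).
x ≡ 4 × 37 = 148 ≡ 25 (mod 41).
Check: 31 × 25 = 775 ≡ 37 (mod 41).
Unique solution: x ≡ 25 (mod 41)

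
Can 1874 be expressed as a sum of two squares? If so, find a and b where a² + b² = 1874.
5² + 43² (a=5, b=43)

Factorization: 1874 = 2 × 937
By Fermat: n is sum of two squares iff every prime p ≡ 3 (mod 4) appears to even power.
All primes ≡ 3 (mod 4) appear to even power.
Search a = 0, 1, 2, … for 1874 - a² a perfect square: first hit at a = 5: 1874 - 25 = 1849 = 43².
1874 = 5² + 43² = 25 + 1849 ✓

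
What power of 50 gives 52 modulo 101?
32

Baby-step giant-step with step n = ⌈√101⌉ = 11.
Baby steps 50^j mod 101 (j:value) for j=0..10: 0:1, 1:50, 2:76, 3:63, 4:19, 5:41, 6:30, 7:86, 8:58, 9:72, 10:65.
Giant-step multiplier: 50^(-11) ≡ 50^(100-11) = 50^89 ≡ 73 (mod 101).
Giant steps γ_i = 52·73^i mod 101: γ_0=52, γ_1=59, γ_2=65 (in table at j=10).
x = i·n + j = 2·11 + 10 = 32.
Check: 50^32 ≡ 52 (mod 101).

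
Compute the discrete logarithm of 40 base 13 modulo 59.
35

Baby-step giant-step with step n = ⌈√59⌉ = 8.
Baby steps 13^j mod 59 (j:value) for j=0..7: 0:1, 1:13, 2:51, 3:14, 4:5, 5:6, 6:19, 7:11.
Giant-step multiplier: 13^(-8) ≡ 13^(58-8) = 13^50 ≡ 26 (mod 59).
Giant steps γ_i = 40·26^i mod 59: γ_0=40, γ_1=37, γ_2=18, γ_3=55, γ_4=14 (in table at j=3).
x = i·n + j = 4·8 + 3 = 35.
Check: 13^35 ≡ 40 (mod 59).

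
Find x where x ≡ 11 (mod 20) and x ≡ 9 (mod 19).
351

Using Chinese Remainder Theorem:
M = 20 × 19 = 380
M1 = 19, M2 = 20
y1 = 19^(-1) mod 20 = 19
y2 = 20^(-1) mod 19 = 1
x = (11×19×19 + 9×20×1) mod 380 = 351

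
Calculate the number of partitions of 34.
12310

p(n) counts ways to write n as a sum of positive integers (order ignored).
Euler's pentagonal recurrence: p(k) = p(k-1) + p(k-2) - p(k-5) - p(k-7) + p(k-12) + p(k-15) - ... (offsets j(3j∓1)/2, signs ++--, p(0)=1, p(<0)=0).
DP table for k = 0..33: p(0)=1, p(1)=1, p(2)=2, p(3)=3, p(4)=5, p(5)=7, p(6)=11, p(7)=15, p(8)=22, p(9)=30, p(10)=42, p(11)=56, p(12)=77, p(13)=101, p(14)=135, p(15)=176, p(16)=231, p(17)=297, p(18)=385, p(19)=490, p(20)=627, p(21)=792, p(22)=1002, p(23)=1255, p(24)=1575, p(25)=1958, p(26)=2436, p(27)=3010, p(28)=3718, p(29)=4565, p(30)=5604, p(31)=6842, p(32)=8349, p(33)=10143.
Final step: p(34) = p(33) + p(32) - p(29) - p(27) + p(22) + p(19) - p(12) - p(8)
= 10143 + 8349 - 4565 - 3010 + 1002 + 490 - 77 - 22
= 12310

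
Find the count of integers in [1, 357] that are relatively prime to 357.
192

357 = 3 × 7 × 17
φ(n) = n × ∏(1 - 1/p) for each prime p dividing n
φ(357) = 357 × (1 - 1/3) × (1 - 1/7) × (1 - 1/17) = 192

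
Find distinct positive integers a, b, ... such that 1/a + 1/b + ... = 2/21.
1/11 + 1/231

Greedy algorithm:
2/21: ceiling(21/2) = 11, use 1/11
1/231: ceiling(231/1) = 231, use 1/231
Result: 2/21 = 1/11 + 1/231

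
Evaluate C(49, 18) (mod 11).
0

Using Lucas' theorem:
Write n=49 and k=18 in base 11:
n in base 11: [4, 5]
k in base 11: [1, 7]
C(49,18) mod 11 = ∏ C(n_i, k_i) mod 11
Digit binomials (mod 11): C(4,1) = 4; C(5,7) = 0 (k_i > n_i)
Product: 4 × 0 = 0 ≡ 0 (mod 11)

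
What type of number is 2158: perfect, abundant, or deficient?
deficient

Proper divisors of 2158: sum = 1 + 2 + 13 + 26 + 83 + 166 + 1079 = 1370
Since 1370 < 2158, 2158 is deficient.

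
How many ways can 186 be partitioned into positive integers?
1171432692373

p(n) counts ways to write n as a sum of positive integers (order ignored).
Euler's pentagonal recurrence: p(k) = p(k-1) + p(k-2) - p(k-5) - p(k-7) + p(k-12) + p(k-15) - ... (offsets j(3j∓1)/2, signs ++--, p(0)=1, p(<0)=0).
DP table for k = 0..185: p(0)=1, p(1)=1, p(2)=2, p(3)=3, p(4)=5, p(5)=7, p(6)=11, p(7)=15, p(8)=22, p(9)=30, p(10)=42, p(11)=56, p(12)=77, p(13)=101, p(14)=135, p(15)=176, p(16)=231, p(17)=297, p(18)=385, p(19)=490, p(20)=627, p(21)=792, p(22)=1002, p(23)=1255, p(24)=1575, p(25)=1958, p(26)=2436, p(27)=3010, p(28)=3718, p(29)=4565, p(30)=5604, p(31)=6842, p(32)=8349, p(33)=10143, p(34)=12310, p(35)=14883, p(36)=17977, p(37)=21637, p(38)=26015, p(39)=31185, p(40)=37338, p(41)=44583, p(42)=53174, p(43)=63261, p(44)=75175, p(45)=89134, p(46)=105558, p(47)=124754, p(48)=147273, p(49)=173525, p(50)=204226, p(51)=239943, p(52)=281589, p(53)=329931, p(54)=386155, p(55)=451276, p(56)=526823, p(57)=614154, p(58)=715220, p(59)=831820, p(60)=966467, p(61)=1121505, p(62)=1300156, p(63)=1505499, p(64)=1741630, p(65)=2012558, p(66)=2323520, p(67)=2679689, p(68)=3087735, p(69)=3554345, p(70)=4087968, p(71)=4697205, p(72)=5392783, p(73)=6185689, p(74)=7089500, p(75)=8118264, p(76)=9289091, p(77)=10619863, p(78)=12132164, p(79)=13848650, p(80)=15796476, p(81)=18004327, p(82)=20506255, p(83)=23338469, p(84)=26543660, p(85)=30167357, p(86)=34262962, p(87)=38887673, p(88)=44108109, p(89)=49995925, p(90)=56634173, p(91)=64112359, p(92)=72533807, p(93)=82010177, p(94)=92669720, p(95)=104651419, p(96)=118114304, p(97)=133230930, p(98)=150198136, p(99)=169229875, p(100)=190569292, p(101)=214481126, p(102)=241265379, p(103)=271248950, p(104)=304801365, p(105)=342325709, p(106)=384276336, p(107)=431149389, p(108)=483502844, p(109)=541946240, p(110)=607163746, p(111)=679903203, p(112)=761002156, p(113)=851376628, p(114)=952050665, p(115)=1064144451, p(116)=1188908248, p(117)=1327710076, p(118)=1482074143, p(119)=1653668665, p(120)=1844349560, p(121)=2056148051, p(122)=2291320912, p(123)=2552338241, p(124)=2841940500, p(125)=3163127352, p(126)=3519222692, p(127)=3913864295, p(128)=4351078600, p(129)=4835271870, p(130)=5371315400, p(131)=5964539504, p(132)=6620830889, p(133)=7346629512, p(134)=8149040695, p(135)=9035836076, p(136)=10015581680, p(137)=11097645016, p(138)=12292341831, p(139)=13610949895, p(140)=15065878135, p(141)=16670689208, p(142)=18440293320, p(143)=20390982757, p(144)=22540654445, p(145)=24908858009, p(146)=27517052599, p(147)=30388671978, p(148)=33549419497, p(149)=37027355200, p(150)=40853235313, p(151)=45060624582, p(152)=49686288421, p(153)=54770336324, p(154)=60356673280, p(155)=66493182097, p(156)=73232243759, p(157)=80630964769, p(158)=88751778802, p(159)=97662728555, p(160)=107438159466, p(161)=118159068427, p(162)=129913904637, p(163)=142798995930, p(164)=156919475295, p(165)=172389800255, p(166)=189334822579, p(167)=207890420102, p(168)=228204732751, p(169)=250438925115, p(170)=274768617130, p(171)=301384802048, p(172)=330495499613, p(173)=362326859895, p(174)=397125074750, p(175)=435157697830, p(176)=476715857290, p(177)=522115831195, p(178)=571701605655, p(179)=625846753120, p(180)=684957390936, p(181)=749474411781, p(182)=819876908323, p(183)=896684817527, p(184)=980462880430, p(185)=1071823774337.
Final step: p(186) = p(185) + p(184) - p(181) - p(179) + p(174) + p(171) - p(164) - p(160) + p(151) + p(146) - p(135) - p(129) + p(116) + p(109) - p(94) - p(86) + p(69) + p(60) - p(41) - p(31) + p(10)
= 1071823774337 + 980462880430 - 749474411781 - 625846753120 + 397125074750 + 301384802048 - 156919475295 - 107438159466 + 45060624582 + 27517052599 - 9035836076 - 4835271870 + 1188908248 + 541946240 - 92669720 - 34262962 + 3554345 + 966467 - 44583 - 6842 + 42
= 1171432692373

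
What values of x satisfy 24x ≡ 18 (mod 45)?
x ≡ 12 (mod 15)

gcd(24, 45) = 3, which divides 18, so solutions exist.
Divide through by 3: 8x ≡ 6 (mod 15).
Find 8^(-1) mod 15 by the extended Euclidean algorithm:
15 = 1 × 8 + 7  ⟹  7 = (1)·15 + (-1)·8
8 = 1 × 7 + 1  ⟹  1 = (-1)·15 + (2)·8
So (2)·8 ≡ 1 (mod 15), i.e. 8^(-1) ≡ 2 (mod 15).
x ≡ 2 × 6 = 12 ≡ 12 (mod 15).
Check: 24 × 12 = 288 ≡ 18 (mod 45).
x ≡ 12 (mod 15), giving 3 solutions mod 45.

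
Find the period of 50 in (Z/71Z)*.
35

71 is prime, so ord(50) divides φ(71) = 70.
Divisors of 70: 1, 2, 5, 7, 10, 14, 35, 70.
Repeated squaring: 50^1 ≡ 50, 50^2 ≡ 15, 50^4 ≡ 12, 50^8 ≡ 2, 50^16 ≡ 4, 50^32 ≡ 16, 50^64 ≡ 43 (mod 71).
Test 50^d mod 71 for each divisor d in increasing order:
50^1 ≡ 50
50^2 ≡ 15
50^5 = 50^4·50^1 ≡ 32
50^7 = 50^4·50^2·50^1 ≡ 54
50^10 = 50^8·50^2 ≡ 30
50^14 = 50^8·50^4·50^2 ≡ 5
50^35 = 50^32·50^2·50^1 ≡ 1  ← first divisor giving 1
The order is 35.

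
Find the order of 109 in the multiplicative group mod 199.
66

199 is prime, so ord(109) divides φ(199) = 198.
Divisors of 198: 1, 2, 3, 6, 9, 11, 18, 22, 33, 66, 99, 198.
Repeated squaring: 109^1 ≡ 109, 109^2 ≡ 140, 109^4 ≡ 98, 109^8 ≡ 52, 109^16 ≡ 117, 109^32 ≡ 157, 109^64 ≡ 172, 109^128 ≡ 132 (mod 199).
Test 109^d mod 199 for each divisor d in increasing order:
109^1 ≡ 109
109^2 ≡ 140
109^3 = 109^2·109^1 ≡ 136
109^6 = 109^4·109^2 ≡ 188
109^9 = 109^8·109^1 ≡ 96
109^11 = 109^8·109^2·109^1 ≡ 107
109^18 = 109^16·109^2 ≡ 62
109^22 = 109^16·109^4·109^2 ≡ 106
109^33 = 109^32·109^1 ≡ 198
109^66 = 109^64·109^2 ≡ 1  ← first divisor giving 1
The order is 66.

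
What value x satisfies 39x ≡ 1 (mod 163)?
46

gcd(39, 163) = 1, so the inverse exists.
Extended Euclidean algorithm on (163, 39):
163 = 4 × 39 + 7  ⟹  7 = (1)·163 + (-4)·39
39 = 5 × 7 + 4  ⟹  4 = (-5)·163 + (21)·39
7 = 1 × 4 + 3  ⟹  3 = (6)·163 + (-25)·39
4 = 1 × 3 + 1  ⟹  1 = (-11)·163 + (46)·39
So (46)·39 ≡ 1 (mod 163), i.e. 39^(-1) ≡ 46 (mod 163).
Check: 39 × 46 = 1794 ≡ 1 (mod 163)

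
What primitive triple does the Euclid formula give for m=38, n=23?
(915, 1748, 1973)

Euclid's formula: a = m² - n², b = 2mn, c = m² + n²
m = 38, n = 23
a = 38² - 23² = 1444 - 529 = 915
b = 2 × 38 × 23 = 1748
c = 38² + 23² = 1444 + 529 = 1973
Verification: 915² + 1748² = 837225 + 3055504 = 3892729 = 1973² ✓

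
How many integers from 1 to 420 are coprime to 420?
96

420 = 2^2 × 3 × 5 × 7
φ(n) = n × ∏(1 - 1/p) for each prime p dividing n
φ(420) = 420 × (1 - 1/2) × (1 - 1/3) × (1 - 1/5) × (1 - 1/7) = 96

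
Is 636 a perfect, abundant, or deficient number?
abundant

Proper divisors of 636: sum = 1 + 2 + 3 + 4 + 6 + 12 + 53 + 106 + 159 + 212 + 318 = 876
Since 876 > 636, 636 is abundant.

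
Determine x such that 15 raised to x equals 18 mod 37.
29

Baby-step giant-step with step n = ⌈√37⌉ = 7.
Baby steps 15^j mod 37 (j:value) for j=0..6: 0:1, 1:15, 2:3, 3:8, 4:9, 5:24, 6:27.
Giant-step multiplier: 15^(-7) ≡ 15^(36-7) = 15^29 ≡ 18 (mod 37).
Giant steps γ_i = 18·18^i mod 37: γ_0=18, γ_1=28, γ_2=23, γ_3=7, γ_4=15 (in table at j=1).
x = i·n + j = 4·7 + 1 = 29.
Check: 15^29 ≡ 18 (mod 37).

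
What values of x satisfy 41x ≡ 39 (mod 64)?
x ≡ 15 (mod 64)

gcd(41, 64) = 1, which divides 39, so solutions exist.
Find 41^(-1) mod 64 by the extended Euclidean algorithm:
64 = 1 × 41 + 23  ⟹  23 = (1)·64 + (-1)·41
41 = 1 × 23 + 18  ⟹  18 = (-1)·64 + (2)·41
23 = 1 × 18 + 5  ⟹  5 = (2)·64 + (-3)·41
18 = 3 × 5 + 3  ⟹  3 = (-7)·64 + (11)·41
5 = 1 × 3 + 2  ⟹  2 = (9)·64 + (-14)·41
3 = 1 × 2 + 1  ⟹  1 = (-16)·64 + (25)·41
So (25)·41 ≡ 1 (mod 64), i.e. 41^(-1) ≡ 25 (mod 64).
x ≡ 25 × 39 = 975 ≡ 15 (mod 64).
Check: 41 × 15 = 615 ≡ 39 (mod 64).
Unique solution: x ≡ 15 (mod 64)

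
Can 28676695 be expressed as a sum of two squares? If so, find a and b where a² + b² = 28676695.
Not possible

Factorization: 28676695 = 5 × 179^3
By Fermat: n is sum of two squares iff every prime p ≡ 3 (mod 4) appears to even power.
Prime(s) ≡ 3 (mod 4) with odd exponent: [(179, 3)]
Therefore 28676695 cannot be expressed as a² + b².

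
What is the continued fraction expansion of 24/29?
[0; 1, 4, 1, 4]

Euclidean algorithm steps:
24 = 0 × 29 + 24
29 = 1 × 24 + 5
24 = 4 × 5 + 4
5 = 1 × 4 + 1
4 = 4 × 1 + 0
Continued fraction: [0; 1, 4, 1, 4]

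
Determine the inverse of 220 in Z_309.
184

gcd(220, 309) = 1, so the inverse exists.
Extended Euclidean algorithm on (309, 220):
309 = 1 × 220 + 89  ⟹  89 = (1)·309 + (-1)·220
220 = 2 × 89 + 42  ⟹  42 = (-2)·309 + (3)·220
89 = 2 × 42 + 5  ⟹  5 = (5)·309 + (-7)·220
42 = 8 × 5 + 2  ⟹  2 = (-42)·309 + (59)·220
5 = 2 × 2 + 1  ⟹  1 = (89)·309 + (-125)·220
So (-125)·220 ≡ 1 (mod 309), i.e. 220^(-1) ≡ -125 ≡ 184 (mod 309).
Check: 220 × 184 = 40480 ≡ 1 (mod 309)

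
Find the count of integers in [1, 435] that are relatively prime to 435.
224

435 = 3 × 5 × 29
φ(n) = n × ∏(1 - 1/p) for each prime p dividing n
φ(435) = 435 × (1 - 1/3) × (1 - 1/5) × (1 - 1/29) = 224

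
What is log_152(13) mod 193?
27

Baby-step giant-step with step n = ⌈√193⌉ = 14.
Baby steps 152^j mod 193 (j:value) for j=0..13: 0:1, 1:152, 2:137, 3:173, 4:48, 5:155, 6:14, 7:5, 8:181, 9:106, 10:93, 11:47, 12:3, 13:70.
Giant-step multiplier: 152^(-14) ≡ 152^(192-14) = 152^178 ≡ 139 (mod 193).
Giant steps γ_i = 13·139^i mod 193: γ_0=13, γ_1=70 (in table at j=13).
x = i·n + j = 1·14 + 13 = 27.
Check: 152^27 ≡ 13 (mod 193).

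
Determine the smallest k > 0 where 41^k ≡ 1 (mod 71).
14

71 is prime, so ord(41) divides φ(71) = 70.
Divisors of 70: 1, 2, 5, 7, 10, 14, 35, 70.
Repeated squaring: 41^1 ≡ 41, 41^2 ≡ 48, 41^4 ≡ 32, 41^8 ≡ 30, 41^16 ≡ 48, 41^32 ≡ 32, 41^64 ≡ 30 (mod 71).
Test 41^d mod 71 for each divisor d in increasing order:
41^1 ≡ 41
41^2 ≡ 48
41^5 = 41^4·41^1 ≡ 34
41^7 = 41^4·41^2·41^1 ≡ 70
41^10 = 41^8·41^2 ≡ 20
41^14 = 41^8·41^4·41^2 ≡ 1  ← first divisor giving 1
The order is 14.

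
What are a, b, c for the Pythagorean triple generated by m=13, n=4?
(153, 104, 185)

Euclid's formula: a = m² - n², b = 2mn, c = m² + n²
m = 13, n = 4
a = 13² - 4² = 169 - 16 = 153
b = 2 × 13 × 4 = 104
c = 13² + 4² = 169 + 16 = 185
Verification: 153² + 104² = 23409 + 10816 = 34225 = 185² ✓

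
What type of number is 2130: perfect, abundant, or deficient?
abundant

Proper divisors of 2130: sum = 1 + 2 + 3 + 5 + 6 + 10 + 15 + 30 + 71 + 142 + 213 + 355 + 426 + 710 + 1065 = 3054
Since 3054 > 2130, 2130 is abundant.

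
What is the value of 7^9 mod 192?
7

Repeated squaring. Binary of 9 = 1001.
7^1 ≡ 7 (mod 192); 7^2 ≡ 49 (mod 192); 7^4 ≡ 97 (mod 192); 7^8 ≡ 1 (mod 192)
7^9 = 7^1 × 7^8 ≡ 7 (mod 192)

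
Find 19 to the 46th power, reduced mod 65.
56

Repeated squaring. Binary of 46 = 101110.
19^1 ≡ 19 (mod 65); 19^2 ≡ 36 (mod 65); 19^4 ≡ 61 (mod 65); 19^8 ≡ 16 (mod 65); 19^16 ≡ 61 (mod 65); 19^32 ≡ 16 (mod 65)
19^46 = 19^2 × 19^4 × 19^8 × 19^32 ≡ 56 (mod 65)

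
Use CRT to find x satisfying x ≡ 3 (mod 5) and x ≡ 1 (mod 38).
153

Using Chinese Remainder Theorem:
M = 5 × 38 = 190
M1 = 38, M2 = 5
y1 = 38^(-1) mod 5 = 2
y2 = 5^(-1) mod 38 = 23
x = (3×38×2 + 1×5×23) mod 190 = 153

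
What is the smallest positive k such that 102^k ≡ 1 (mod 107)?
53

107 is prime, so ord(102) divides φ(107) = 106.
Divisors of 106: 1, 2, 53, 106.
Repeated squaring: 102^1 ≡ 102, 102^2 ≡ 25, 102^4 ≡ 90, 102^8 ≡ 75, 102^16 ≡ 61, 102^32 ≡ 83, 102^64 ≡ 41 (mod 107).
Test 102^d mod 107 for each divisor d in increasing order:
102^1 ≡ 102
102^2 ≡ 25
102^53 = 102^32·102^16·102^4·102^1 ≡ 1  ← first divisor giving 1
The order is 53.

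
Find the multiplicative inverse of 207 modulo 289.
74

gcd(207, 289) = 1, so the inverse exists.
Extended Euclidean algorithm on (289, 207):
289 = 1 × 207 + 82  ⟹  82 = (1)·289 + (-1)·207
207 = 2 × 82 + 43  ⟹  43 = (-2)·289 + (3)·207
82 = 1 × 43 + 39  ⟹  39 = (3)·289 + (-4)·207
43 = 1 × 39 + 4  ⟹  4 = (-5)·289 + (7)·207
39 = 9 × 4 + 3  ⟹  3 = (48)·289 + (-67)·207
4 = 1 × 3 + 1  ⟹  1 = (-53)·289 + (74)·207
So (74)·207 ≡ 1 (mod 289), i.e. 207^(-1) ≡ 74 (mod 289).
Check: 207 × 74 = 15318 ≡ 1 (mod 289)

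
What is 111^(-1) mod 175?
41

gcd(111, 175) = 1, so the inverse exists.
Extended Euclidean algorithm on (175, 111):
175 = 1 × 111 + 64  ⟹  64 = (1)·175 + (-1)·111
111 = 1 × 64 + 47  ⟹  47 = (-1)·175 + (2)·111
64 = 1 × 47 + 17  ⟹  17 = (2)·175 + (-3)·111
47 = 2 × 17 + 13  ⟹  13 = (-5)·175 + (8)·111
17 = 1 × 13 + 4  ⟹  4 = (7)·175 + (-11)·111
13 = 3 × 4 + 1  ⟹  1 = (-26)·175 + (41)·111
So (41)·111 ≡ 1 (mod 175), i.e. 111^(-1) ≡ 41 (mod 175).
Check: 111 × 41 = 4551 ≡ 1 (mod 175)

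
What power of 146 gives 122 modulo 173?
66

Baby-step giant-step with step n = ⌈√173⌉ = 14.
Baby steps 146^j mod 173 (j:value) for j=0..13: 0:1, 1:146, 2:37, 3:39, 4:158, 5:59, 6:137, 7:107, 8:52, 9:153, 10:21, 11:125, 12:85, 13:127.
Giant-step multiplier: 146^(-14) ≡ 146^(172-14) = 146^158 ≡ 67 (mod 173).
Giant steps γ_i = 122·67^i mod 173: γ_0=122, γ_1=43, γ_2=113, γ_3=132, γ_4=21 (in table at j=10).
x = i·n + j = 4·14 + 10 = 66.
Check: 146^66 ≡ 122 (mod 173).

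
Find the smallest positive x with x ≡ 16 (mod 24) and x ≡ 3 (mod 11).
256

Using Chinese Remainder Theorem:
M = 24 × 11 = 264
M1 = 11, M2 = 24
y1 = 11^(-1) mod 24 = 11
y2 = 24^(-1) mod 11 = 6
x = (16×11×11 + 3×24×6) mod 264 = 256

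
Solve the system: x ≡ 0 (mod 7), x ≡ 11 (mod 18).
119

Using Chinese Remainder Theorem:
M = 7 × 18 = 126
M1 = 18, M2 = 7
y1 = 18^(-1) mod 7 = 2
y2 = 7^(-1) mod 18 = 13
x = (0×18×2 + 11×7×13) mod 126 = 119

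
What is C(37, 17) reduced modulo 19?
18

Using Lucas' theorem:
Write n=37 and k=17 in base 19:
n in base 19: [1, 18]
k in base 19: [0, 17]
C(37,17) mod 19 = ∏ C(n_i, k_i) mod 19
Digit binomials (mod 19): C(1,0) = 1; C(18,17) = 18
Product: 1 × 18 = 18 ≡ 18 (mod 19)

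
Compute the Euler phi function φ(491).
490

491 = 491
φ(n) = n × ∏(1 - 1/p) for each prime p dividing n
φ(491) = 491 × (1 - 1/491) = 490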